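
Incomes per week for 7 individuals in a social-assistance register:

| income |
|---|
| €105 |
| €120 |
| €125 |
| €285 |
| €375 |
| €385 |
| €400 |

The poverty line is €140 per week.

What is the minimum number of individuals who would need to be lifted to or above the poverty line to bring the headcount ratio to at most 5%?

3

Currently q = 3 of N = 7 are below the line (H = 0.429).
A headcount ratio of at most 5% allows at most ⌊0.05 × 7⌋ = 0 poor individuals.
So at least 3 − 0 = 3 must be lifted.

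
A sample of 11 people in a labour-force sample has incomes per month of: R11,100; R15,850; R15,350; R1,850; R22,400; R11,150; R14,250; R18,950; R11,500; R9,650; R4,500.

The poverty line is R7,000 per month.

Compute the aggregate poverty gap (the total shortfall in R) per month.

Below z: R1,850, R4,500 (q = 2 of N = 11).
Individual gaps: 7000−1850 = 5150; 7000−4500 = 2500.
Aggregate gap = R7,650.

R7,650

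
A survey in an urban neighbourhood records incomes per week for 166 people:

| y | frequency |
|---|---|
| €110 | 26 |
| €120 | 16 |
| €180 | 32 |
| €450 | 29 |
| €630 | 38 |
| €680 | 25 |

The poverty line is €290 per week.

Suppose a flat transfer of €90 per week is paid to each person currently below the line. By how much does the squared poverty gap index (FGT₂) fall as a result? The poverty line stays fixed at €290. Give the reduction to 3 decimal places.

Before: below the line — 26×€110, 16×€120, 32×€180; squared poverty gap index (FGT₂) = 0.12120.
After the €90 transfer: below the line — 26×€200, 16×€210, 32×€270; squared poverty gap index (FGT₂) = 0.02334.
Reduction = 0.12120 − 0.02334 = 0.098.

0.098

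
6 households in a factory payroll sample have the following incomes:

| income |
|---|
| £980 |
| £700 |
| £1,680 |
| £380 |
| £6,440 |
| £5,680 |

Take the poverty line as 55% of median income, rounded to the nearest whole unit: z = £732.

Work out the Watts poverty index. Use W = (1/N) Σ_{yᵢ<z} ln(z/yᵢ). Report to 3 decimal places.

0.117

Poor units: £380, £700 (q = 2 of N = 6).
Log gaps: ln(732/380) = 0.6556; ln(732/700) = 0.0447.
W = 0.700309 / 6 = 0.117.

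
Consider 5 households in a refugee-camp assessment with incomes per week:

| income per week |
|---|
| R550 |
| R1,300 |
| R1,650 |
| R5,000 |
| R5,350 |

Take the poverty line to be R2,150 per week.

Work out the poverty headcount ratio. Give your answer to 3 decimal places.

0.600

3 of the 5 households have income below R2,150.
H = 3/5 = 0.600.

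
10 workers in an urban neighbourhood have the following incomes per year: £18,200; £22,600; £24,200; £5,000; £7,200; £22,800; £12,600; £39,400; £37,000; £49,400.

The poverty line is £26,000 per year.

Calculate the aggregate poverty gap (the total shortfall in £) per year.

Incomes under z: £5,000, £7,200, £12,600, £18,200, £22,600, £22,800, £24,200 (q = 7 of N = 10).
Individual gaps: 26000−5000 = 21000; 26000−7200 = 18800; 26000−12600 = 13400; 26000−18200 = 7800; 26000−22600 = 3400; 26000−22800 = 3200; 26000−24200 = 1800.
Aggregate gap = £69,400.

£69,400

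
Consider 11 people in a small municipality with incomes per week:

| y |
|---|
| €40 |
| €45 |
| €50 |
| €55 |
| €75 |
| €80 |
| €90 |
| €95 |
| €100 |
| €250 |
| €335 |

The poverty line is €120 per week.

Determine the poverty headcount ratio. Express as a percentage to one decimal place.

9 of the 11 people have income below €120.
H = 9/11 = 81.8%.

81.8%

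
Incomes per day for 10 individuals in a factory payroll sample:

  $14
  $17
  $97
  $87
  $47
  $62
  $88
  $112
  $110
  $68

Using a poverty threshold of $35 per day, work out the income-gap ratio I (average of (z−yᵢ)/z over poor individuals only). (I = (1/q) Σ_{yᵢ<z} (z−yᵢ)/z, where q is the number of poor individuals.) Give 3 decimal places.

Poor units: $14, $17 (q = 2 of N = 10).
Shortfall ratios (z−y)/z: 0.6000, 0.5143; sum = 1.114286.
I averages over the q = 2 poor units only: 1.114286 / 2 = 0.557.

0.557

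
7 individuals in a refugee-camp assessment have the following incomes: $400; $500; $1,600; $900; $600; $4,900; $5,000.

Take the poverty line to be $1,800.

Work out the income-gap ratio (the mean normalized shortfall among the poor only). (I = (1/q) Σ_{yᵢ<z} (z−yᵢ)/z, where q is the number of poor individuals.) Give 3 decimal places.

Below the line: $400, $500, $600, $900, $1,600 (q = 5 of N = 7).
Relative gaps: 0.7778, 0.7222, 0.6667, 0.5000, 0.1111; sum = 2.777778.
The income-gap ratio divides by q (the poor only): 2.777778 / 5 = 0.556.

0.556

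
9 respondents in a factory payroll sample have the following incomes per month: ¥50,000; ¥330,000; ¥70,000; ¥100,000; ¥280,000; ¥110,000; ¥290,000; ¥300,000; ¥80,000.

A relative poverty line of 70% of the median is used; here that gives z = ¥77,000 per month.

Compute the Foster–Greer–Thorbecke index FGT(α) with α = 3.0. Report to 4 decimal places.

Below the line: ¥50,000, ¥70,000 (q = 2 of N = 9).
Relative gaps: (77000−50000)/77000 = 0.3506; (77000−70000)/77000 = 0.0909.
Raised to α = 3.0: 0.04311; 0.00075.
Sum = 0.043865; FGT(3.0) = 0.043865 / 9 = 0.0049.

0.0049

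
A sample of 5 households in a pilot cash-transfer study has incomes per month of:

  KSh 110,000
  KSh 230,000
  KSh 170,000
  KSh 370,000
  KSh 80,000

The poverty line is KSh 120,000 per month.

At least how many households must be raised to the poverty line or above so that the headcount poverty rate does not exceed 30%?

1

Currently q = 2 of N = 5 are below the line (H = 0.400).
A headcount ratio of at most 30% allows at most ⌊0.30 × 5⌋ = 1 poor households.
So at least 2 − 1 = 1 must be lifted.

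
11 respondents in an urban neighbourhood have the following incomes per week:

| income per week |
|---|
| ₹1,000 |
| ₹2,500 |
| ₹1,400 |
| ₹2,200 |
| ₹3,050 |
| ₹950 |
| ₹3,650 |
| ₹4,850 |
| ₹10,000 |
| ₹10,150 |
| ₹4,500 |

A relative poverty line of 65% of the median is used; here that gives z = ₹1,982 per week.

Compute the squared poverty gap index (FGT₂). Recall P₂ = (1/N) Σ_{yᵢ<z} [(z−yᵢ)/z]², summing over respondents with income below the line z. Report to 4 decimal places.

Below the line: ₹950, ₹1,000, ₹1,400 (q = 3 of N = 11).
Normalized shortfalls: (1982−950)/1982 = 0.5207; (1982−1000)/1982 = 0.4955; (1982−1400)/1982 = 0.2936.
Squared: 0.2711; 0.2455; 0.0862.
Sum = 0.602820; P₂ = 0.602820 / 11 = 0.0548.

0.0548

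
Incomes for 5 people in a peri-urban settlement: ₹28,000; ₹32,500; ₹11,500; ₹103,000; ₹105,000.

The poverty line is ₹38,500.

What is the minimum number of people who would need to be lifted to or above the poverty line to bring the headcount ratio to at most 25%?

3 of the 5 people are poor, so H = 3/5 = 0.600.
A headcount ratio of at most 25% allows at most ⌊0.25 × 5⌋ = 1 poor people.
So at least 3 − 1 = 2 must be lifted.

2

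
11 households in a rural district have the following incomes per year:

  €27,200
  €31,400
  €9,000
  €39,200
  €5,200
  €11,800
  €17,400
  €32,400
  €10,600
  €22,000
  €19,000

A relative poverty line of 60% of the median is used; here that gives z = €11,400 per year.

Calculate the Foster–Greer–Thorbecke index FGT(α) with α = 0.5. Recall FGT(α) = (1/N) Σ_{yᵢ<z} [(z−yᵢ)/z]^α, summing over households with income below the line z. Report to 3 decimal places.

0.133

Below z: €5,200, €9,000, €10,600 (q = 3 of N = 11).
Shortfall ratios: (11400−5200)/11400 = 0.5439; (11400−9000)/11400 = 0.2105; (11400−10600)/11400 = 0.0702.
Raised to α = 0.5: 0.73747; 0.45883; 0.26491.
Sum = 1.461206; FGT(0.5) = 1.461206 / 11 = 0.133.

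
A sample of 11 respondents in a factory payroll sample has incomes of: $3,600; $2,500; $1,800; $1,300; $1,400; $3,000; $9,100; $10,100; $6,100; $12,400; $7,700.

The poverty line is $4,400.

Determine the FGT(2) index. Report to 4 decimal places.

0.1483

Below z: $1,300, $1,400, $1,800, $2,500, $3,000, $3,600 (q = 6 of N = 11).
Relative gaps: (4400−1300)/4400 = 0.7045; (4400−1400)/4400 = 0.6818; (4400−1800)/4400 = 0.5909; (4400−2500)/4400 = 0.4318; (4400−3000)/4400 = 0.3182; (4400−3600)/4400 = 0.1818.
Squared: 0.4964; 0.4649; 0.3492; 0.1865; 0.1012; 0.0331.
Sum = 1.631198; P₂ = 1.631198 / 11 = 0.1483.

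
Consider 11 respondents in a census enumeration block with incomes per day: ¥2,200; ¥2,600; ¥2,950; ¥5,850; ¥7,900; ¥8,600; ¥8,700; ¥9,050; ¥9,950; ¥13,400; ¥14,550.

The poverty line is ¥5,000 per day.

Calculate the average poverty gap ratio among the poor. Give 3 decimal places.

0.483

Poor units: ¥2,200, ¥2,600, ¥2,950 (q = 3 of N = 11).
Relative gaps: 0.5600, 0.4800, 0.4100; sum = 1.450000.
I averages over the q = 3 poor units only: 1.450000 / 3 = 0.483.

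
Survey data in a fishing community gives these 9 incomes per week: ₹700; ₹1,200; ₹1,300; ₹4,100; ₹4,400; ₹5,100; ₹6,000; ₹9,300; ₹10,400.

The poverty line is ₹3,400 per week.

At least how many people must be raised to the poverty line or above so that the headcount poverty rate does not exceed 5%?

Currently q = 3 of N = 9 are below the line (H = 0.333).
A headcount ratio of at most 5% allows at most ⌊0.05 × 9⌋ = 0 poor people.
So at least 3 − 0 = 3 must be lifted.

3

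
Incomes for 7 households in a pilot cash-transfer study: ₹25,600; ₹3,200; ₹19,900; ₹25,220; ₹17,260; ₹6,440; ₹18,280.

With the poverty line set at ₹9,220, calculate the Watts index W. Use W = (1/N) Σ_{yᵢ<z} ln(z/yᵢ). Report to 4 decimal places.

0.2024

Poor units: ₹3,200, ₹6,440 (q = 2 of N = 7).
ln(z/y) terms: ln(9220/3200) = 1.0582; ln(9220/6440) = 0.3588.
W = 1.417071 / 7 = 0.2024.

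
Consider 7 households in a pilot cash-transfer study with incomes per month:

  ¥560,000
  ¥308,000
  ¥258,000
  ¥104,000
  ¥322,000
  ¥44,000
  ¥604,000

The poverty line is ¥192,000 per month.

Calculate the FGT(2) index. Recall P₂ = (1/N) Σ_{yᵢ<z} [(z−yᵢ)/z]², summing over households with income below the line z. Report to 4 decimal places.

0.1149

Poor units: ¥44,000, ¥104,000 (q = 2 of N = 7).
Normalized shortfalls: (192000−44000)/192000 = 0.7708; (192000−104000)/192000 = 0.4583.
Squared: 0.5942; 0.2101.
Sum = 0.804253; P₂ = 0.804253 / 7 = 0.1149.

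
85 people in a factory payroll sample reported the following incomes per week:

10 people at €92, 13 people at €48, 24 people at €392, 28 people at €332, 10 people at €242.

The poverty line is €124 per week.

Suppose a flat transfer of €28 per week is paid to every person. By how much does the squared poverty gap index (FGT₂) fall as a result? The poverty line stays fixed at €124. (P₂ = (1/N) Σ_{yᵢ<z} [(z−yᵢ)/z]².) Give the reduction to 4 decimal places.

Before: below the line — 13×€48, 10×€92; squared poverty gap index (FGT₂) = 0.065287.
After the €28 transfer: below the line — 13×€76, 10×€120; squared poverty gap index (FGT₂) = 0.023040.
Reduction = 0.065287 − 0.023040 = 0.0422.

0.0422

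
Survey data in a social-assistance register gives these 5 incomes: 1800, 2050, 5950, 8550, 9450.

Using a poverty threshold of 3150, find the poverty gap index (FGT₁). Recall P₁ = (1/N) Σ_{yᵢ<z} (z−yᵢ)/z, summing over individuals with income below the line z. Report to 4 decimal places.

0.1556

Poor units: 1800, 2050 (q = 2 of N = 5).
Relative gaps: (3150−1800)/3150 = 0.4286; (3150−2050)/3150 = 0.3492.
Σ = 0.777778. Dividing by the full population N = 5 gives P₁ = 0.1556.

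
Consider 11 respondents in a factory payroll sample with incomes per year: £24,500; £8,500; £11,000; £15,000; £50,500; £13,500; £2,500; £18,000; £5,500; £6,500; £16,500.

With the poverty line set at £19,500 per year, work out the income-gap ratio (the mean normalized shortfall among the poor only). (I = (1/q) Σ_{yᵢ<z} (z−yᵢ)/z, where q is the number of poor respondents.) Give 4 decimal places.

0.4473

Below the line: £2,500, £5,500, £6,500, £8,500, £11,000, £13,500, £15,000, £16,500, £18,000 (q = 9 of N = 11).
Relative gaps: 0.8718, 0.7179, 0.6667, 0.5641, 0.4359, 0.3077, 0.2308, 0.1538, 0.0769; sum = 4.025641.
I averages over the q = 9 poor units only: 4.025641 / 9 = 0.4473.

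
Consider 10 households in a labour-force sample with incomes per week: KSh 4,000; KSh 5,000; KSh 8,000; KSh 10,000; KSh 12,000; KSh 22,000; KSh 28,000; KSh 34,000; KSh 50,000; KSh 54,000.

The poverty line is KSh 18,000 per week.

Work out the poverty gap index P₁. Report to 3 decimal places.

Below z: KSh 4,000, KSh 5,000, KSh 8,000, KSh 10,000, KSh 12,000 (q = 5 of N = 10).
Normalized shortfalls: (18000−4000)/18000 = 0.7778; (18000−5000)/18000 = 0.7222; (18000−8000)/18000 = 0.5556; (18000−10000)/18000 = 0.4444; (18000−12000)/18000 = 0.3333.
Sum of shortfalls = 2.833333; P₁ averages over all N: 2.833333 / 10 = 0.283.

0.283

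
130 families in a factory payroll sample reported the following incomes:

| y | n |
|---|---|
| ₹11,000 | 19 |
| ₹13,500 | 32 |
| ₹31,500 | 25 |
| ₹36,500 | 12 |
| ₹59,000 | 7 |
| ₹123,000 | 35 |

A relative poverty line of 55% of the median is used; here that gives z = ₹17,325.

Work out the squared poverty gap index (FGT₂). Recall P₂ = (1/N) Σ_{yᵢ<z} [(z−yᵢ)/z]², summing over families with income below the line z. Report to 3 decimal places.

Below z: 19×₹11,000, 32×₹13,500 (q = 51 of N = 130).
Relative gaps: (17325−11000)/17325 = 0.3651 (×19); (17325−13500)/17325 = 0.2208 (×32).
Squared: 0.1333 (×19); 0.0487 (×32).
Sum = 4.092167; P₂ = 4.092167 / 130 = 0.031.

0.031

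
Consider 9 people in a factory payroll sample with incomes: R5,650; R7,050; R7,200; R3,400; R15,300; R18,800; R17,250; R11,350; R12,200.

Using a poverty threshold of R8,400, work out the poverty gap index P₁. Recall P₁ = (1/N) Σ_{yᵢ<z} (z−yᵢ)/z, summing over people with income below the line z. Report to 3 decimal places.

0.136

Poor units: R3,400, R5,650, R7,050, R7,200 (q = 4 of N = 9).
Normalized shortfalls: (8400−3400)/8400 = 0.5952; (8400−5650)/8400 = 0.3274; (8400−7050)/8400 = 0.1607; (8400−7200)/8400 = 0.1429.
Sum of shortfalls = 1.226190; P₁ averages over all N: 1.226190 / 9 = 0.136.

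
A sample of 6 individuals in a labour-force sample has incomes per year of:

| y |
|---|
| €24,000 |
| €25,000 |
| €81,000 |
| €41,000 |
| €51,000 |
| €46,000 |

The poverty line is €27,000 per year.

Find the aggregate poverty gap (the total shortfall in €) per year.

Below the line: €24,000, €25,000 (q = 2 of N = 6).
Individual gaps: 27000−24000 = 3000; 27000−25000 = 2000.
Aggregate gap = €5,000.

€5,000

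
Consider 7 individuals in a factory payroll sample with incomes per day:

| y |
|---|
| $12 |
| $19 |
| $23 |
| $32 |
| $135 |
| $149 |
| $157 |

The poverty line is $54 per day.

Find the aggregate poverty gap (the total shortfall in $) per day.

$130

Below the line: $12, $19, $23, $32 (q = 4 of N = 7).
Individual gaps: 54−12 = 42; 54−19 = 35; 54−23 = 31; 54−32 = 22.
Aggregate gap = $130.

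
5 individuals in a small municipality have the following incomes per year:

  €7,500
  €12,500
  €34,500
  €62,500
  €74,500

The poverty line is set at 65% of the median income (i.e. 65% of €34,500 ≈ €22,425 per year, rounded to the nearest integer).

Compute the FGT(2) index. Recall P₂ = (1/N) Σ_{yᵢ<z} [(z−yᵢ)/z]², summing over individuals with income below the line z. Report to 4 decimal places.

Below the line: €7,500, €12,500 (q = 2 of N = 5).
Relative gaps: (22425−7500)/22425 = 0.6656; (22425−12500)/22425 = 0.4426.
Squared: 0.4430; 0.1959.
Sum = 0.638842; P₂ = 0.638842 / 5 = 0.1278.

0.1278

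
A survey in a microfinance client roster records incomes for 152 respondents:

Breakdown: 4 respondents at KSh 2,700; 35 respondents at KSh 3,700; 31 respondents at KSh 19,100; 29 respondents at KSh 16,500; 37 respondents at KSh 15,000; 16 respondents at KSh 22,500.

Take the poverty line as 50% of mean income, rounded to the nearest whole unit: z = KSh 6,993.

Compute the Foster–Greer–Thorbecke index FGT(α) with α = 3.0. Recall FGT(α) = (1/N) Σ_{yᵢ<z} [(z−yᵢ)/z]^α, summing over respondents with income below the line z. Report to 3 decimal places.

0.030

Below the line: 4×KSh 2,700, 35×KSh 3,700 (q = 39 of N = 152).
Normalized shortfalls: (6993−2700)/6993 = 0.6139 (×4); (6993−3700)/6993 = 0.4709 (×35).
Raised to α = 3.0: 0.23136 (×4); 0.10442 (×35).
Sum = 4.580156; FGT(3.0) = 4.580156 / 152 = 0.030.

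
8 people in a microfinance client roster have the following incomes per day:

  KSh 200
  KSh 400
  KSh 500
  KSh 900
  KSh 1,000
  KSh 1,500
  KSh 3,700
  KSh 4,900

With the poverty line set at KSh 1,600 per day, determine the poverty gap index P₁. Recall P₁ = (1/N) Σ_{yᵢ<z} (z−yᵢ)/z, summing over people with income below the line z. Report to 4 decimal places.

0.3984

Incomes under z: KSh 200, KSh 400, KSh 500, KSh 900, KSh 1,000, KSh 1,500 (q = 6 of N = 8).
Relative gaps: (1600−200)/1600 = 0.8750; (1600−400)/1600 = 0.7500; (1600−500)/1600 = 0.6875; (1600−900)/1600 = 0.4375; (1600−1000)/1600 = 0.3750; (1600−1500)/1600 = 0.0625.
Σ = 3.187500. Dividing by the full population N = 8 gives P₁ = 0.3984.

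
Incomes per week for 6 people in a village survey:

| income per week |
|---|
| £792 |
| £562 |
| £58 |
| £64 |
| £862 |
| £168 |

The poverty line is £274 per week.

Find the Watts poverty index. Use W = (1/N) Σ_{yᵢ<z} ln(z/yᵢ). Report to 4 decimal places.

Poor units: £58, £64, £168 (q = 3 of N = 6).
Log gaps: ln(274/58) = 1.5527; ln(274/64) = 1.4542; ln(274/168) = 0.4892.
W = 3.496094 / 6 = 0.5827.

0.5827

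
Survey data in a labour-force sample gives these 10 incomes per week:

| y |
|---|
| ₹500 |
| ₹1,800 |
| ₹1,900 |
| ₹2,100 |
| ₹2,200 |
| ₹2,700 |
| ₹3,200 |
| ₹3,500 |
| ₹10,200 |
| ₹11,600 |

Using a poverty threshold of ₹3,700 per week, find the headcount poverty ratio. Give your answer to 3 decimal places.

8 of the 10 respondents have income below ₹3,700.
H = 8/10 = 0.800.

0.800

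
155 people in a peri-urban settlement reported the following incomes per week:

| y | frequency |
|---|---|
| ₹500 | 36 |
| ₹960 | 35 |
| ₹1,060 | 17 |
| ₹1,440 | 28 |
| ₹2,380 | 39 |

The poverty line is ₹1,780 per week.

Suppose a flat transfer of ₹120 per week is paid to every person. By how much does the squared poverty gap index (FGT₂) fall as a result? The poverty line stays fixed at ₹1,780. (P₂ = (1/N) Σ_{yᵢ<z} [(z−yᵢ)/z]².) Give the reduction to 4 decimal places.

Before: below the line — 36×₹500, 35×₹960, 17×₹1,060, 28×₹1,440; squared poverty gap index (FGT₂) = 0.192559.
After the ₹120 transfer: below the line — 36×₹620, 35×₹1,080, 17×₹1,180, 28×₹1,560; squared poverty gap index (FGT₂) = 0.148781.
Reduction = 0.192559 − 0.148781 = 0.0438.

0.0438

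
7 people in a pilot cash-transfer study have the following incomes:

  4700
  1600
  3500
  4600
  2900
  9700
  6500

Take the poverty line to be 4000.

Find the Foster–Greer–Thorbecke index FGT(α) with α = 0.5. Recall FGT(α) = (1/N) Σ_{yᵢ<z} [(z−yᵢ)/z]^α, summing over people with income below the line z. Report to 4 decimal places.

0.2361

Incomes under z: 1600, 2900, 3500 (q = 3 of N = 7).
Gap ratios (z−y)/z: (4000−1600)/4000 = 0.6000; (4000−2900)/4000 = 0.2750; (4000−3500)/4000 = 0.1250.
Raised to α = 0.5: 0.77460; 0.52440; 0.35355.
Sum = 1.652554; FGT(0.5) = 1.652554 / 7 = 0.2361.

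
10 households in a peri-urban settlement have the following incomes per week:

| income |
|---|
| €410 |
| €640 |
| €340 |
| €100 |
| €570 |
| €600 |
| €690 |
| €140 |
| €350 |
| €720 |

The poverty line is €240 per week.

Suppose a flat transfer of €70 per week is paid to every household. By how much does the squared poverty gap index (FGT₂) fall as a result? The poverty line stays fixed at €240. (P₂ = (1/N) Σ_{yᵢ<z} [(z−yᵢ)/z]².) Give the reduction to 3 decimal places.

Before: below the line — €100, €140; squared poverty gap index (FGT₂) = 0.05139.
After the €70 transfer: below the line — €170, €210; squared poverty gap index (FGT₂) = 0.01007.
Reduction = 0.05139 − 0.01007 = 0.041.

0.041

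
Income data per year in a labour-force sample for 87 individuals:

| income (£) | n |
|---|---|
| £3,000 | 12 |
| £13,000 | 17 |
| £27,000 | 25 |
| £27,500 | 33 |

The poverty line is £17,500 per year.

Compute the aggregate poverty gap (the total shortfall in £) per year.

£250,500

Below the line: 12×£3,000, 17×£13,000 (q = 29 of N = 87).
Individual gaps: 12×(17500−3000) = 174000; 17×(17500−13000) = 76500.
Aggregate gap = £250,500.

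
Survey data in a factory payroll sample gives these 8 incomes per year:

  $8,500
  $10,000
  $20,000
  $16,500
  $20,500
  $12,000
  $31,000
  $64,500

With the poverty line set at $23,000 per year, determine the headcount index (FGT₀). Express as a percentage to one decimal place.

6 of the 8 individuals have income below $23,000.
H = 6/8 = 75.0%.

75.0%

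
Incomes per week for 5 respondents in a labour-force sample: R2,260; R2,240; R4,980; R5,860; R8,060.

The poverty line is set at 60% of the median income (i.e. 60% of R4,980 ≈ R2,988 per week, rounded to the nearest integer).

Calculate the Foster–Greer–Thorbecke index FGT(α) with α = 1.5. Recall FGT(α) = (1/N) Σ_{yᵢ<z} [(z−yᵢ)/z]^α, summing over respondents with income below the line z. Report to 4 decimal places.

Below the line: R2,240, R2,260 (q = 2 of N = 5).
Normalized shortfalls: (2988−2240)/2988 = 0.2503; (2988−2260)/2988 = 0.2436.
Raised to α = 1.5: 0.12525; 0.12026.
Sum = 0.245512; FGT(1.5) = 0.245512 / 5 = 0.0491.

0.0491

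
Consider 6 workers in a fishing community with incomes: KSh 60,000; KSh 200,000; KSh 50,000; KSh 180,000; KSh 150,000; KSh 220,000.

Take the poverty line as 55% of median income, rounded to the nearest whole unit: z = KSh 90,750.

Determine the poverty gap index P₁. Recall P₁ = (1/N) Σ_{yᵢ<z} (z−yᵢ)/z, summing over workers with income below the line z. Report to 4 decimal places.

0.1313

Poor units: KSh 50,000, KSh 60,000 (q = 2 of N = 6).
Relative gaps: (90750−50000)/90750 = 0.4490; (90750−60000)/90750 = 0.3388.
Σ = 0.787879. Dividing by the full population N = 6 gives P₁ = 0.1313.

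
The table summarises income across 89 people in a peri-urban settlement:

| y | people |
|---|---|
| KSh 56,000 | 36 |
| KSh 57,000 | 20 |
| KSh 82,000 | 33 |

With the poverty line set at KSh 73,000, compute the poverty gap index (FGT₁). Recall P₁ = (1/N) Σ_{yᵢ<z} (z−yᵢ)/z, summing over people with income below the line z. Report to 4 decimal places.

Below the line: 36×KSh 56,000, 20×KSh 57,000 (q = 56 of N = 89).
Normalized shortfalls: (73000−56000)/73000 = 0.2329 (×36); (73000−57000)/73000 = 0.2192 (×20).
Σ = 12.767123. Dividing by the full population N = 89 gives P₁ = 0.1435.

0.1435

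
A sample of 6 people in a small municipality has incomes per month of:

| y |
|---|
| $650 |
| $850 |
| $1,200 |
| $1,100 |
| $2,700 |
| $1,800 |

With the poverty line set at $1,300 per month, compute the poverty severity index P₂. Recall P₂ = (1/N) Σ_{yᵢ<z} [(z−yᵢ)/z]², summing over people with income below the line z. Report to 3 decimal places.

Below z: $650, $850, $1,100, $1,200 (q = 4 of N = 6).
Normalized shortfalls: (1300−650)/1300 = 0.5000; (1300−850)/1300 = 0.3462; (1300−1100)/1300 = 0.1538; (1300−1200)/1300 = 0.0769.
Squared: 0.2500; 0.1198; 0.0237; 0.0059.
Sum = 0.399408; P₂ = 0.399408 / 6 = 0.067.

0.067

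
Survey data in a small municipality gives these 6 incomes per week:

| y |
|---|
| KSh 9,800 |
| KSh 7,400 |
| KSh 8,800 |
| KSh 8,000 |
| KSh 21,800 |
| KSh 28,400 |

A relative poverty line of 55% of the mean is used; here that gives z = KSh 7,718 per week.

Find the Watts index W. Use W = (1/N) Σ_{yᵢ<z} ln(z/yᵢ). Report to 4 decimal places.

Below z: KSh 7,400 (q = 1 of N = 6).
Log shortfalls: ln(7718/7400) = 0.0421.
W = 0.042075 / 6 = 0.0070.

0.0070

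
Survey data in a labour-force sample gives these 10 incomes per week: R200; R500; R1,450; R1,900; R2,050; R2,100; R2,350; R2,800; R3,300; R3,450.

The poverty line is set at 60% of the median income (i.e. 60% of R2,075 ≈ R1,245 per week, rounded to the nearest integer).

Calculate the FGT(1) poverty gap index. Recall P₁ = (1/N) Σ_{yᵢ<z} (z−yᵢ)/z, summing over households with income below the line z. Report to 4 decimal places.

Incomes under z: R200, R500 (q = 2 of N = 10).
Normalized shortfalls: (1245−200)/1245 = 0.8394; (1245−500)/1245 = 0.5984.
Sum of shortfalls = 1.437751; P₁ averages over all N: 1.437751 / 10 = 0.1438.

0.1438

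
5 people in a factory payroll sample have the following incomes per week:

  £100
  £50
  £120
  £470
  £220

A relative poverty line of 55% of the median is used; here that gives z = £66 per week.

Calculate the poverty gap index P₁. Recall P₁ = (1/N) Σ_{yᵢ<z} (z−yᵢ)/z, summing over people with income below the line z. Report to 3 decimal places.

0.048

Below z: £50 (q = 1 of N = 5).
Normalized shortfalls: (66−50)/66 = 0.2424.
Σ = 0.242424. Dividing by the full population N = 5 gives P₁ = 0.048.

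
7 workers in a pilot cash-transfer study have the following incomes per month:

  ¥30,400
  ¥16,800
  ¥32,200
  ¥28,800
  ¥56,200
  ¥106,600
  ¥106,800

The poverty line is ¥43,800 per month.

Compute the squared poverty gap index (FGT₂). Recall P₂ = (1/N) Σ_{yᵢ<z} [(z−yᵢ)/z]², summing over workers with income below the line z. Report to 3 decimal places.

0.094

Below the line: ¥16,800, ¥28,800, ¥30,400, ¥32,200 (q = 4 of N = 7).
Relative gaps: (43800−16800)/43800 = 0.6164; (43800−28800)/43800 = 0.3425; (43800−30400)/43800 = 0.3059; (43800−32200)/43800 = 0.2648.
Squared: 0.3800; 0.1173; 0.0936; 0.0701.
Sum = 0.661016; P₂ = 0.661016 / 7 = 0.094.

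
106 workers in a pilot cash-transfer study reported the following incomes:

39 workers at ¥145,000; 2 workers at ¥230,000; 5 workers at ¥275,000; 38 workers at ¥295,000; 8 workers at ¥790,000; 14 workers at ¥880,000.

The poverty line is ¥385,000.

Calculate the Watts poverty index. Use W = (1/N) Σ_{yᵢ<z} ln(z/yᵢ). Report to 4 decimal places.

Poor units: 39×¥145,000, 2×¥230,000, 5×¥275,000, 38×¥295,000 (q = 84 of N = 106).
Log shortfalls: ln(385000/145000) = 0.9765 (×39); ln(385000/230000) = 0.5152 (×2); ln(385000/275000) = 0.3365 (×5); ln(385000/295000) = 0.2663 (×38).
W = 50.914746 / 106 = 0.4803.

0.4803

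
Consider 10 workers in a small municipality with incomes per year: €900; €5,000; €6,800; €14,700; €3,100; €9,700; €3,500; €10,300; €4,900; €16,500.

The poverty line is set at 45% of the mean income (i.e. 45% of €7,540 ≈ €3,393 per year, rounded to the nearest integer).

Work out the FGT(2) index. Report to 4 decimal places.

Below z: €900, €3,100 (q = 2 of N = 10).
Relative gaps: (3393−900)/3393 = 0.7347; (3393−3100)/3393 = 0.0864.
Squared: 0.5399; 0.0075.
Sum = 0.547312; P₂ = 0.547312 / 10 = 0.0547.

0.0547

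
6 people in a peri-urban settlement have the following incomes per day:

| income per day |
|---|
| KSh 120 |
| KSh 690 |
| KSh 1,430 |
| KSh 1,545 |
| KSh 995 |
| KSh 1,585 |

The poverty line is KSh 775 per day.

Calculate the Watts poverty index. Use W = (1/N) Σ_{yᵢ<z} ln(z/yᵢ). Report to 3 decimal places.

0.330

Below the line: KSh 120, KSh 690 (q = 2 of N = 6).
Log shortfalls: ln(775/120) = 1.8654; ln(775/690) = 0.1162.
W = 1.981543 / 6 = 0.330.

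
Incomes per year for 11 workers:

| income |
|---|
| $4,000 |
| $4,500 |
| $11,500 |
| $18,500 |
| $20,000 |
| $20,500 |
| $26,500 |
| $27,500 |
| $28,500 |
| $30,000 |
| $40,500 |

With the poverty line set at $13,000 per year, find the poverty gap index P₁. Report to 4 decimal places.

Below z: $4,000, $4,500, $11,500 (q = 3 of N = 11).
Shortfall ratios: (13000−4000)/13000 = 0.6923; (13000−4500)/13000 = 0.6538; (13000−11500)/13000 = 0.1154.
Σ = 1.461538. Dividing by the full population N = 11 gives P₁ = 0.1329.

0.1329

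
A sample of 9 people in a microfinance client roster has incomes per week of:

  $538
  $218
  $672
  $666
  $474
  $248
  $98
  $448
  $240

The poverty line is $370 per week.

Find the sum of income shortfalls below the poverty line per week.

$676

Incomes under z: $98, $218, $240, $248 (q = 4 of N = 9).
Individual gaps: 370−98 = 272; 370−218 = 152; 370−240 = 130; 370−248 = 122.
Aggregate gap = $676.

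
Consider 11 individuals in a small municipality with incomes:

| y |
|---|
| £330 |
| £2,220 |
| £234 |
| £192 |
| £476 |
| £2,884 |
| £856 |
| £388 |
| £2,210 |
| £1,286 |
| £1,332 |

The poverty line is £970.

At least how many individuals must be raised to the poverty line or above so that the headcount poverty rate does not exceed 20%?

4

6 of the 11 individuals are poor, so H = 6/11 = 0.545.
A headcount ratio of at most 20% allows at most ⌊0.20 × 11⌋ = 2 poor individuals.
So at least 6 − 2 = 4 must be lifted.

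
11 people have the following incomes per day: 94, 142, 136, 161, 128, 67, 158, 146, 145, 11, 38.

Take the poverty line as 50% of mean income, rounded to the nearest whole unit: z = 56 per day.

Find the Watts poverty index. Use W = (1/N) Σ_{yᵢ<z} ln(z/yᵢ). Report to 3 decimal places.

0.183

Incomes under z: 11, 38 (q = 2 of N = 11).
Log gaps: ln(56/11) = 1.6275; ln(56/38) = 0.3878.
W = 2.015222 / 11 = 0.183.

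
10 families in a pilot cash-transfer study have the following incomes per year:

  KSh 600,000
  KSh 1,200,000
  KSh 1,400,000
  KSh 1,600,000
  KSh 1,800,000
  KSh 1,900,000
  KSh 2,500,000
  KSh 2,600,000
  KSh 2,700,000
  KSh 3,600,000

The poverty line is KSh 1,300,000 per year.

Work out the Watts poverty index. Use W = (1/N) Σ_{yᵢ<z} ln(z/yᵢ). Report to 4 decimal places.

Incomes under z: KSh 600,000, KSh 1,200,000 (q = 2 of N = 10).
Log gaps: ln(1300000/600000) = 0.7732; ln(1300000/1200000) = 0.0800.
W = 0.853233 / 10 = 0.0853.

0.0853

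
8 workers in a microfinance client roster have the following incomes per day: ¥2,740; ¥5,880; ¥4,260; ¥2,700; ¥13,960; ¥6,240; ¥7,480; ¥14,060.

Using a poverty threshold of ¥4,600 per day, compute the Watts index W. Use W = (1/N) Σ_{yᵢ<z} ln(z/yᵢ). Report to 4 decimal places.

Below the line: ¥2,700, ¥2,740, ¥4,260 (q = 3 of N = 8).
Log gaps: ln(4600/2700) = 0.5328; ln(4600/2740) = 0.5181; ln(4600/4260) = 0.0768.
W = 1.127690 / 8 = 0.1410.

0.1410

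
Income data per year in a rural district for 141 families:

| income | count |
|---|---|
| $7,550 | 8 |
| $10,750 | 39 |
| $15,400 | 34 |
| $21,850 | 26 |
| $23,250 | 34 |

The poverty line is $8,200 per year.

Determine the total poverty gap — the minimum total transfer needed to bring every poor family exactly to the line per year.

Incomes under z: 8×$7,550 (q = 8 of N = 141).
Individual gaps: 8×(8200−7550) = 5200.
Aggregate gap = $5,200.

$5,200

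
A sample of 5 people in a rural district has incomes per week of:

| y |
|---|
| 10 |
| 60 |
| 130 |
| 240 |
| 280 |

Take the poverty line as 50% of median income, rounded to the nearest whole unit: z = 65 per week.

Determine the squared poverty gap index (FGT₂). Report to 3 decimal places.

0.144

Poor units: 10, 60 (q = 2 of N = 5).
Shortfall ratios: (65−10)/65 = 0.8462; (65−60)/65 = 0.0769.
Squared: 0.7160; 0.0059.
Sum = 0.721893; P₂ = 0.721893 / 5 = 0.144.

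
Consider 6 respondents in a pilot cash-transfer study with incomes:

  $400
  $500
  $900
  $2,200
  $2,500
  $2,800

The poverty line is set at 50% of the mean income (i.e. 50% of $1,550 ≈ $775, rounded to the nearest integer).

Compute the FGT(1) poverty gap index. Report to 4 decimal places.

Below the line: $400, $500 (q = 2 of N = 6).
Gap ratios (z−y)/z: (775−400)/775 = 0.4839; (775−500)/775 = 0.3548.
Sum of shortfalls = 0.838710; P₁ averages over all N: 0.838710 / 6 = 0.1398.

0.1398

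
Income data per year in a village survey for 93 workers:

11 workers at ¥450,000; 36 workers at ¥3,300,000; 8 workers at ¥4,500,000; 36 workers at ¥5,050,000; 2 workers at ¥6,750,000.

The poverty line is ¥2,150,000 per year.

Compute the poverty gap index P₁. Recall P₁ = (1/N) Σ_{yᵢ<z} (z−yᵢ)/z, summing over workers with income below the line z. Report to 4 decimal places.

Below z: 11×¥450,000 (q = 11 of N = 93).
Shortfall ratios: (2150000−450000)/2150000 = 0.7907 (×11).
Sum of shortfalls = 8.697674; P₁ averages over all N: 8.697674 / 93 = 0.0935.

0.0935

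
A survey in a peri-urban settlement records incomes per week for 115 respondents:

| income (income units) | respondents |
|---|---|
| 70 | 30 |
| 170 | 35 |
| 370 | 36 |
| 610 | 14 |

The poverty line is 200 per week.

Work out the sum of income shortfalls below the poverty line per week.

4950

Incomes under z: 30×70, 35×170 (q = 65 of N = 115).
Individual gaps: 30×(200−70) = 3900; 35×(200−170) = 1050.
Aggregate gap = 4950.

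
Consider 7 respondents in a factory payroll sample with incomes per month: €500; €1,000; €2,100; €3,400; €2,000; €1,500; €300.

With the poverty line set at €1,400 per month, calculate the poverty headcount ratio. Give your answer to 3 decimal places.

0.429

3 of the 7 respondents have income below €1,400.
H = 3/7 = 0.429.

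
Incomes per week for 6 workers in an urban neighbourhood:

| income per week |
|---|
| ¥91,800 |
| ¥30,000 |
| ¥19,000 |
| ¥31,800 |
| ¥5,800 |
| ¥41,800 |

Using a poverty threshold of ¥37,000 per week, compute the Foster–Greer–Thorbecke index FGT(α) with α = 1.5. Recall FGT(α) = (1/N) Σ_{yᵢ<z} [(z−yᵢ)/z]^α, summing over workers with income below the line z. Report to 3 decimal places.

Poor units: ¥5,800, ¥19,000, ¥30,000, ¥31,800 (q = 4 of N = 6).
Gap ratios (z−y)/z: (37000−5800)/37000 = 0.8432; (37000−19000)/37000 = 0.4865; (37000−30000)/37000 = 0.1892; (37000−31800)/37000 = 0.1405.
Raised to α = 1.5: 0.77434; 0.33932; 0.08229; 0.05269.
Sum = 1.248630; FGT(1.5) = 1.248630 / 6 = 0.208.

0.208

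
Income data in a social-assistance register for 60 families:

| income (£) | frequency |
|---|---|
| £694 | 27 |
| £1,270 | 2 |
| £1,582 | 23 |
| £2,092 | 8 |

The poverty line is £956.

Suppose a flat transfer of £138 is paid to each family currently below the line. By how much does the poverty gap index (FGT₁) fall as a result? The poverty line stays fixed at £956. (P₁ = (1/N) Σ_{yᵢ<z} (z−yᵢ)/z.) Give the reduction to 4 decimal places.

0.0650

Before: below the line — 27×£694; poverty gap index (FGT₁) = 0.123326.
After the £138 transfer: below the line — 27×£832; poverty gap index (FGT₁) = 0.058368.
Reduction = 0.123326 − 0.058368 = 0.0650.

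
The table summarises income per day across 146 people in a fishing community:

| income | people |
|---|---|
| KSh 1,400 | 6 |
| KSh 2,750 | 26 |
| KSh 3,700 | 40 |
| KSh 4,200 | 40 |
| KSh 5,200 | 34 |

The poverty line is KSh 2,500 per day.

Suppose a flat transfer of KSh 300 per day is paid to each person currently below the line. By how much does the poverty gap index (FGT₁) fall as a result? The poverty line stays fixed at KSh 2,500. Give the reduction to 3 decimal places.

0.005

Before: below the line — 6×KSh 1,400; poverty gap index (FGT₁) = 0.01808.
After the KSh 300 transfer: below the line — 6×KSh 1,700; poverty gap index (FGT₁) = 0.01315.
Reduction = 0.01808 − 0.01315 = 0.005.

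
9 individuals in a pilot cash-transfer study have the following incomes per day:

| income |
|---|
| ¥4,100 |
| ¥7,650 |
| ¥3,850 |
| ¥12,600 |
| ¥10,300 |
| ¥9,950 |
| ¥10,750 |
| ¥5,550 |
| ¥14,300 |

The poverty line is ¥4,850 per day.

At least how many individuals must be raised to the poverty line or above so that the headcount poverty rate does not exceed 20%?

1

Currently q = 2 of N = 9 are below the line (H = 0.222).
A headcount ratio of at most 20% allows at most ⌊0.20 × 9⌋ = 1 poor individuals.
So at least 2 − 1 = 1 must be lifted.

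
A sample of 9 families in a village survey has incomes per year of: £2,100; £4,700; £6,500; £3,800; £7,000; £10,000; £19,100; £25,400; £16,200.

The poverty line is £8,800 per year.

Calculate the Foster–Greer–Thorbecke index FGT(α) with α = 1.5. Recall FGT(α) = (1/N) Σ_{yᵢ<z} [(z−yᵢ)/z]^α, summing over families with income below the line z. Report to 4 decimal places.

Below z: £2,100, £3,800, £4,700, £6,500, £7,000 (q = 5 of N = 9).
Relative gaps: (8800−2100)/8800 = 0.7614; (8800−3800)/8800 = 0.5682; (8800−4700)/8800 = 0.4659; (8800−6500)/8800 = 0.2614; (8800−7000)/8800 = 0.2045.
Raised to α = 1.5: 0.66434; 0.42828; 0.31802; 0.13362; 0.09251.
Sum = 1.636766; FGT(1.5) = 1.636766 / 9 = 0.1819.

0.1819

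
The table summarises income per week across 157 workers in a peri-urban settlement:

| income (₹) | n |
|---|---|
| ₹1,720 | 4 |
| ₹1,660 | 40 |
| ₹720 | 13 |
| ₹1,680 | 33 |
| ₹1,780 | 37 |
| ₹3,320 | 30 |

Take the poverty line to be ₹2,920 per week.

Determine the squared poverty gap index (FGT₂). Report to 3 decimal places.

Incomes under z: 13×₹720, 40×₹1,660, 33×₹1,680, 4×₹1,720, 37×₹1,780 (q = 127 of N = 157).
Normalized shortfalls: (2920−720)/2920 = 0.7534 (×13); (2920−1660)/2920 = 0.4315 (×40); (2920−1680)/2920 = 0.4247 (×33); (2920−1720)/2920 = 0.4110 (×4); (2920−1780)/2920 = 0.3904 (×37).
Squared: 0.5676 (×13); 0.1862 (×40); 0.1803 (×33); 0.1689 (×4); 0.1524 (×37).
Sum = 27.093498; P₂ = 27.093498 / 157 = 0.173.

0.173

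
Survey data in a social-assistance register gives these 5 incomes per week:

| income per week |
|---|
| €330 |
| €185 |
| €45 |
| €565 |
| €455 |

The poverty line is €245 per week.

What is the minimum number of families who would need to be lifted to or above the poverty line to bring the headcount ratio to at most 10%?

2

Currently q = 2 of N = 5 are below the line (H = 0.400).
A headcount ratio of at most 10% allows at most ⌊0.10 × 5⌋ = 0 poor families.
So at least 2 − 0 = 2 must be lifted.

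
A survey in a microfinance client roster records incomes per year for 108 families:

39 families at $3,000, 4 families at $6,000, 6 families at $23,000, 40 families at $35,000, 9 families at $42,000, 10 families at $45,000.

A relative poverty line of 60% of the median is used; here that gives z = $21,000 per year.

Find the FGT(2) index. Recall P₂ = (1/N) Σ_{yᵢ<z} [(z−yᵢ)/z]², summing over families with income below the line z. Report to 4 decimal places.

Incomes under z: 39×$3,000, 4×$6,000 (q = 43 of N = 108).
Normalized shortfalls: (21000−3000)/21000 = 0.8571 (×39); (21000−6000)/21000 = 0.7143 (×4).
Squared: 0.7347 (×39); 0.5102 (×4).
Sum = 30.693878; P₂ = 30.693878 / 108 = 0.2842.

0.2842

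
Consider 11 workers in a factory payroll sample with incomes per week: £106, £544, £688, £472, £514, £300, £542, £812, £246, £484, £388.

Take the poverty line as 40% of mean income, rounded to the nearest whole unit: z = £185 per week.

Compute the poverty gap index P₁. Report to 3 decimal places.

Poor units: £106 (q = 1 of N = 11).
Relative gaps: (185−106)/185 = 0.4270.
Σ = 0.427027. Dividing by the full population N = 11 gives P₁ = 0.039.

0.039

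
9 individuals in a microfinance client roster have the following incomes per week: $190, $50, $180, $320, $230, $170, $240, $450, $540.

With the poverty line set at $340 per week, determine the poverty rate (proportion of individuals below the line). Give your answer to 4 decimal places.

0.7778

7 of the 9 individuals have income below $340.
H = 7/9 = 0.7778.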